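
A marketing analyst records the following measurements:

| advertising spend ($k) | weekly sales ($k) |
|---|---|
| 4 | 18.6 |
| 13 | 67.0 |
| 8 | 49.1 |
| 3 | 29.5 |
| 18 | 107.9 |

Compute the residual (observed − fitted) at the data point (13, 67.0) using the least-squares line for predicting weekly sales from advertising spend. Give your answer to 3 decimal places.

n = 5, Σx = 46, Σy = 272.1, Σxy = 3368.9, Σx² = 582
Sxx = Σx² − (Σx)²/n = 582 − 423.2 = 158.8
Sxy = Σxy − (Σx)(Σy)/n = 3368.9 − 2503.32 = 865.58
b = Sxy/Sxx = 865.58/158.8 = 5.450756
a = ȳ − b·x̄ = 54.42 − 5.450756·9.2 = 4.273048
ŷ(13) = 4.273048 + 5.450756·13 = 75.132872
residual = y − ŷ = 67.0 − 75.132872 = -8.132872

-8.133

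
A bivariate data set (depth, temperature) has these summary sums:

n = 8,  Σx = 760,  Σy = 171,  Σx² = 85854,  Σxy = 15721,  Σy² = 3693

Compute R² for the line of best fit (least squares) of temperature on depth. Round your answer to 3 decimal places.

0.531

Sxx = Σx² − (Σx)²/n = 85854 − 72200 = 13654
Sxy = Σxy − (Σx)(Σy)/n = 15721 − 16245 = -524
Syy = Σy² − (Σy)²/n = 3693 − 3655.125 = 37.875
R² = Sxy²/(Sxx·Syy) = (-524)²/(13654·37.875) = 0.530946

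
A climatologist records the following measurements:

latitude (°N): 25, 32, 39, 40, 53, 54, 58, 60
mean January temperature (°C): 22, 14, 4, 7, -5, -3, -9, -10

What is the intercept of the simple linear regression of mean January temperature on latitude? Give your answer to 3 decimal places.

n = 8, Σx = 361, Σy = 20, Σxy = -115, Σx² = 17459
Sxx = Σx² − (Σx)²/n = 17459 − 16290.125 = 1168.875
Sxy = Σxy − (Σx)(Σy)/n = -115 − 902.5 = -1017.5
b = Sxy/Sxx = -1017.5/1168.875 = -0.870495
a = ȳ − b·x̄ = 2.5 − (-0.870495)·45.125 = 41.781093

41.781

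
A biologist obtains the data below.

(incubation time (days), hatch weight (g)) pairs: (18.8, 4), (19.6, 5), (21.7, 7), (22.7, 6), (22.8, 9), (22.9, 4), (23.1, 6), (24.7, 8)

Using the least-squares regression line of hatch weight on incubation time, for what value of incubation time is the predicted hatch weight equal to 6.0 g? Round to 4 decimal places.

n = 8, Σx = 176.3, Σy = 49, Σxy = 1094.3, Σx² = 3911.73
Sxx = Σx² − (Σx)²/n = 3911.73 − 3885.21125 = 26.51875
Sxy = Σxy − (Σx)(Σy)/n = 1094.3 − 1079.8375 = 14.4625
b = Sxy/Sxx = 14.4625/26.51875 = 0.545369
a = ȳ − b·x̄ = 6.125 − 0.545369·22.0375 = -5.893566
Set a + b·x = 6.0: x = (6.0 − (-5.893566)) / 0.545369 = 21.808297

21.8083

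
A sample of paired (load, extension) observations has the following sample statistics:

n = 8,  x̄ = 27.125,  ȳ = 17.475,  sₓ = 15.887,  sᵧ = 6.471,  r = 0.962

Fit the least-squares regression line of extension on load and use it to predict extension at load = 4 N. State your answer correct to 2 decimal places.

b = r · sᵧ/sₓ = 0.962 · 6.471/15.887 = 0.391836
a = ȳ − b·x̄ = 17.475 − 0.391836·27.125 = 6.846443
ŷ(4) = a + b·4 = 6.846443 + 0.391836·4 = 8.413787

8.41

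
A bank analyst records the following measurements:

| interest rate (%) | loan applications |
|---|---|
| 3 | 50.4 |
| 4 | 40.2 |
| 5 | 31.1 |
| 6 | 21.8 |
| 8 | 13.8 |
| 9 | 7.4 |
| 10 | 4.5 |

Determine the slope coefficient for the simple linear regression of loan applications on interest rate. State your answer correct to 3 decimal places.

-6.411

n = 7, Σx = 45, Σy = 169.2, Σxy = 820.3, Σx² = 331
Sxx = Σx² − (Σx)²/n = 331 − 289.285714 = 41.714286
Sxy = Σxy − (Σx)(Σy)/n = 820.3 − 1087.714286 = -267.414286
b = Sxy/Sxx = -267.414286/41.714286 = -6.410616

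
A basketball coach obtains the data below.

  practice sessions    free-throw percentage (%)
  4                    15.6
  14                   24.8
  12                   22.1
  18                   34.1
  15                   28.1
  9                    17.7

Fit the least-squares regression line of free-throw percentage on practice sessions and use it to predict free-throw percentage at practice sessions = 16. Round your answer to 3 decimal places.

n = 6, Σx = 72, Σy = 142.4, Σxy = 1869.4, Σx² = 986
Sxx = Σx² − (Σx)²/n = 986 − 864 = 122
Sxy = Σxy − (Σx)(Σy)/n = 1869.4 − 1708.8 = 160.6
b = Sxy/Sxx = 160.6/122 = 1.316393
a = ȳ − b·x̄ = 23.733333 − 1.316393·12 = 7.936612
ŷ(16) = a + b·16 = 7.936612 + 1.316393·16 = 28.998907

28.999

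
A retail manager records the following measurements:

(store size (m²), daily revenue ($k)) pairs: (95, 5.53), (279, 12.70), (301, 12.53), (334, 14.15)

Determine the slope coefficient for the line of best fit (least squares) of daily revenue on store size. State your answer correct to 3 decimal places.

0.036

n = 4, Σx = 1009, Σy = 44.91, Σxy = 12566.28, Σx² = 289023
Sxx = Σx² − (Σx)²/n = 289023 − 254520.25 = 34502.75
Sxy = Σxy − (Σx)(Σy)/n = 12566.28 − 11328.5475 = 1237.7325
b = Sxy/Sxx = 1237.7325/34502.75 = 0.035873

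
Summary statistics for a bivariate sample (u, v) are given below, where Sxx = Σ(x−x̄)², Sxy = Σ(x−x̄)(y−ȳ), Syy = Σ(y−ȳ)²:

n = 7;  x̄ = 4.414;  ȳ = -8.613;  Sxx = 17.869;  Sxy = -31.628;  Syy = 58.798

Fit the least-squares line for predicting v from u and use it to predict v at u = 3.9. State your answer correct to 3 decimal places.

b = Sxy/Sxx = -31.628/17.869 = -1.769993
a = ȳ − b·x̄ = -8.613 − (-1.769993)·4.414 = -0.800252
ŷ(3.9) = a + b·3.9 = -0.800252 + (-1.769993)·3.9 = -7.703224

-7.703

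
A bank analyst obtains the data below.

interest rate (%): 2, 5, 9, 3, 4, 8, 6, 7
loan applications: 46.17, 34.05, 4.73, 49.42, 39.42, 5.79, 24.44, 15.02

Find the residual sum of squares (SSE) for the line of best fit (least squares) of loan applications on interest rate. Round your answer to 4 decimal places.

n = 8, Σx = 44, Σy = 219.04, Σxy = 909.2, Σx² = 284, Σy² = 8166.1552
Sxx = Σx² − (Σx)²/n = 284 − 242 = 42
Sxy = Σxy − (Σx)(Σy)/n = 909.2 − 1204.72 = -295.52
Syy = Σy² − (Σy)²/n = 8166.1552 − 5997.3152 = 2168.84
b = Sxy/Sxx = -295.52/42 = -7.036190
SSE = Syy − b·Sxy = 2168.84 − (-7.036190)·(-295.52) = 89.504990

89.5050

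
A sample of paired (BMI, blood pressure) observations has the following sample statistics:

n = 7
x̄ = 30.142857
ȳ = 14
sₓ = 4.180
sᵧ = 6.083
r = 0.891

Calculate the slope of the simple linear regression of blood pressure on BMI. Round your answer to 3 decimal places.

b = r · sᵧ/sₓ = 0.891 · 6.083/4.18 = 1.296639

1.297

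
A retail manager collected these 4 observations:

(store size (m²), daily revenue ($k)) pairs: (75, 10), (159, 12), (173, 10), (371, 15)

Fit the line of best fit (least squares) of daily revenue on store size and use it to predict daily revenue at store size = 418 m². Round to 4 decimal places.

15.5963

n = 4, Σx = 778, Σy = 47, Σxy = 9953, Σx² = 198476
Sxx = Σx² − (Σx)²/n = 198476 − 151321 = 47155
Sxy = Σxy − (Σx)(Σy)/n = 9953 − 9141.5 = 811.5
b = Sxy/Sxx = 811.5/47155 = 0.017209
a = ȳ − b·x̄ = 11.75 − 0.017209·194.5 = 8.402810
ŷ(418) = a + b·418 = 8.402810 + 0.017209·418 = 15.596257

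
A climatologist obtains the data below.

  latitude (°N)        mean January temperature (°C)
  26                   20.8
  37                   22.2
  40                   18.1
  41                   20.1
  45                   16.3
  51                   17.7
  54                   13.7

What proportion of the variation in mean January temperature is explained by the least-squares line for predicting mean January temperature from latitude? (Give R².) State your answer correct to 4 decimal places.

0.6231

n = 7, Σx = 294, Σy = 128.9, Σxy = 5286.3, Σx² = 12868, Σy² = 2423.77
Sxx = Σx² − (Σx)²/n = 12868 − 12348 = 520
Sxy = Σxy − (Σx)(Σy)/n = 5286.3 − 5413.8 = -127.5
Syy = Σy² − (Σy)²/n = 2423.77 − 2373.601429 = 50.168571
R² = Sxy²/(Sxx·Syy) = (-127.5)²/(520·50.168571) = 0.623140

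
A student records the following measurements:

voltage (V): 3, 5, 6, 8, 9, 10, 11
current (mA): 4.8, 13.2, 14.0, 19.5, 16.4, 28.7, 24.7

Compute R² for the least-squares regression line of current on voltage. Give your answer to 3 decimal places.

n = 7, Σx = 52, Σy = 121.3, Σxy = 1026.7, Σx² = 436, Σy² = 2476.27
Sxx = Σx² − (Σx)²/n = 436 − 386.285714 = 49.714286
Sxy = Σxy − (Σx)(Σy)/n = 1026.7 − 901.085714 = 125.614286
Syy = Σy² − (Σy)²/n = 2476.27 − 2101.955714 = 374.314286
R² = Sxy²/(Sxx·Syy) = (125.614286)²/(49.714286·374.314286) = 0.847931

0.848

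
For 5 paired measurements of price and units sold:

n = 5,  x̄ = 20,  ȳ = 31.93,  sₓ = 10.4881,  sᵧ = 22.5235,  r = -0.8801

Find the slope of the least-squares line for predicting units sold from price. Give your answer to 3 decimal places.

-1.890

b = r · sᵧ/sₓ = -0.8801 · 22.5235/10.4881 = -1.890040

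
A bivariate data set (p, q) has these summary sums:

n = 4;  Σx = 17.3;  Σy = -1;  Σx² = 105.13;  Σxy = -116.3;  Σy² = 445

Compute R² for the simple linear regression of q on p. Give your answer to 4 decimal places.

Sxx = Σx² − (Σx)²/n = 105.13 − 74.8225 = 30.3075
Sxy = Σxy − (Σx)(Σy)/n = -116.3 − (-4.325) = -111.975
Syy = Σy² − (Σy)²/n = 445 − 0.25 = 444.75
R² = Sxy²/(Sxx·Syy) = (-111.975)²/(30.3075·444.75) = 0.930199

0.9302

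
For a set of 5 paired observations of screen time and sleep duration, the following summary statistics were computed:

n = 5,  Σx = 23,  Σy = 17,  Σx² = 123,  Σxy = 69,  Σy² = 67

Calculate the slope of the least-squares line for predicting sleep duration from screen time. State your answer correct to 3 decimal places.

-0.535

Sxx = Σx² − (Σx)²/n = 123 − 105.8 = 17.2
Sxy = Σxy − (Σx)(Σy)/n = 69 − 78.2 = -9.2
b = Sxy/Sxx = -9.2/17.2 = -0.534884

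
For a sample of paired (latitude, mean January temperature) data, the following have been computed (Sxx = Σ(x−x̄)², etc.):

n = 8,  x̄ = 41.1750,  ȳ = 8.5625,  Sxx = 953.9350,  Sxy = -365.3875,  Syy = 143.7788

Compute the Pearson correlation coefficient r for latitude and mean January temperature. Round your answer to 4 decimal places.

r = Sxy/√(Sxx·Syy) = -365.3875/√(137155.629578) = -365.3875/370.345284 = -0.986613

-0.9866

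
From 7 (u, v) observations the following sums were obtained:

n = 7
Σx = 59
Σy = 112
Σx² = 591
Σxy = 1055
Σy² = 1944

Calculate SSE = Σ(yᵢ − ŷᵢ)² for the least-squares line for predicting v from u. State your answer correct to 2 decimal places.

20.53

Sxx = Σx² − (Σx)²/n = 591 − 497.285714 = 93.714286
Sxy = Σxy − (Σx)(Σy)/n = 1055 − 944 = 111
Syy = Σy² − (Σy)²/n = 1944 − 1792 = 152
b = Sxy/Sxx = 111/93.714286 = 1.184451
SSE = Syy − b·Sxy = 152 − 1.184451·111 = 20.525915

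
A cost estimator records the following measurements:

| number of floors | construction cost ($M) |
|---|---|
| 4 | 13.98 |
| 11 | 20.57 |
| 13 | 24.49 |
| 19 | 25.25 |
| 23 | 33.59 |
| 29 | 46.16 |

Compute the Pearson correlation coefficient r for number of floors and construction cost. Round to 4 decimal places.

n = 6, Σx = 99, Σy = 164.04, Σxy = 3191.52, Σx² = 2037, Σy² = 5114.9216
Sxx = Σx² − (Σx)²/n = 2037 − 1633.5 = 403.5
Sxy = Σxy − (Σx)(Σy)/n = 3191.52 − 2706.66 = 484.86
Syy = Σy² − (Σy)²/n = 5114.9216 − 4484.8536 = 630.068
r = Sxy/√(Sxx·Syy) = 484.86/√(254232.438) = 484.86/504.214675 = 0.961614

0.9616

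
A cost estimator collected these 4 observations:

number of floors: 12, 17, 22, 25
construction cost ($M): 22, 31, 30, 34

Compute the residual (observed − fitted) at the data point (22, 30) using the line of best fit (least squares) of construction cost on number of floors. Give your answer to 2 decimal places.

n = 4, Σx = 76, Σy = 117, Σxy = 2301, Σx² = 1542
Sxx = Σx² − (Σx)²/n = 1542 − 1444 = 98
Sxy = Σxy − (Σx)(Σy)/n = 2301 − 2223 = 78
b = Sxy/Sxx = 78/98 = 0.795918
a = ȳ − b·x̄ = 29.25 − 0.795918·19 = 14.127551
ŷ(22) = 14.127551 + 0.795918·22 = 31.637755
residual = y − ŷ = 30 − 31.637755 = -1.637755

-1.64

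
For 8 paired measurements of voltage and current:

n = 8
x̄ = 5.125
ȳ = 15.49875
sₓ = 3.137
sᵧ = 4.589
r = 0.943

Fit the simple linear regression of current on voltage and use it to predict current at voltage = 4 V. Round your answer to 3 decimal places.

b = r · sᵧ/sₓ = 0.943 · 4.589/3.137 = 1.379479
a = ȳ − b·x̄ = 15.49875 − 1.379479·5.125 = 8.428918
ŷ(4) = a + b·4 = 8.428918 + 1.379479·4 = 13.946836

13.947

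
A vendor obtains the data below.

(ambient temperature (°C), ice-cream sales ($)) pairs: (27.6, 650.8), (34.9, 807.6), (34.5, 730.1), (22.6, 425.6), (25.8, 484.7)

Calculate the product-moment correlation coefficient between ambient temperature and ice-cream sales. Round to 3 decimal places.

0.953

n = 5, Σx = 145.4, Σy = 3098.8, Σxy = 93459.59, Σx² = 4346.42, Σy² = 2024873.86
Sxx = Σx² − (Σx)²/n = 4346.42 − 4228.232 = 118.188
Sxy = Σxy − (Σx)(Σy)/n = 93459.59 − 90113.104 = 3346.486
Syy = Σy² − (Σy)²/n = 2024873.86 − 1920512.288 = 104361.572
r = Sxy/√(Sxx·Syy) = 3346.486/√(12334285.471536) = 3346.486/3512.020141 = 0.952866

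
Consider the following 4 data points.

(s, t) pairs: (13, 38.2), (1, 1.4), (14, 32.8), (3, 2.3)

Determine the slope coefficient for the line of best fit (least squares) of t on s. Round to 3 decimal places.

2.858

n = 4, Σx = 31, Σy = 74.7, Σxy = 964.1, Σx² = 375
Sxx = Σx² − (Σx)²/n = 375 − 240.25 = 134.75
Sxy = Σxy − (Σx)(Σy)/n = 964.1 − 578.925 = 385.175
b = Sxy/Sxx = 385.175/134.75 = 2.858442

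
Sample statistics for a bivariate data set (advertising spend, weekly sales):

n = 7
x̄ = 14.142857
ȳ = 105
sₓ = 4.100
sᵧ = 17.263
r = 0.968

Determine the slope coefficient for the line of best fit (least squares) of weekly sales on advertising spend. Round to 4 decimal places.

b = r · sᵧ/sₓ = 0.968 · 17.263/4.1 = 4.075752

4.0758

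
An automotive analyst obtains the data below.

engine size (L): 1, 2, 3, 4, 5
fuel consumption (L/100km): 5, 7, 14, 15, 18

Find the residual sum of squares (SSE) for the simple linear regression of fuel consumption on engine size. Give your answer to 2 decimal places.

n = 5, Σx = 15, Σy = 59, Σxy = 211, Σx² = 55, Σy² = 819
Sxx = Σx² − (Σx)²/n = 55 − 45 = 10
Sxy = Σxy − (Σx)(Σy)/n = 211 − 177 = 34
Syy = Σy² − (Σy)²/n = 819 − 696.2 = 122.8
b = Sxy/Sxx = 34/10 = 3.4
SSE = Syy − b·Sxy = 122.8 − 3.4·34 = 7.2

7.20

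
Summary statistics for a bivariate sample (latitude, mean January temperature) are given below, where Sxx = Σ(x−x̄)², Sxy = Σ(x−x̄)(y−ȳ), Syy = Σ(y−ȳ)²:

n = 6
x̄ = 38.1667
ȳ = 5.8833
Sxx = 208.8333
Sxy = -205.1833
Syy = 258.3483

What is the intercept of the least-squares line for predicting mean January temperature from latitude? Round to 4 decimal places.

43.3829

b = Sxy/Sxx = -205.1833/208.8333 = -0.982522
a = ȳ − b·x̄ = 5.8833 − (-0.982522)·38.1667 = 43.382920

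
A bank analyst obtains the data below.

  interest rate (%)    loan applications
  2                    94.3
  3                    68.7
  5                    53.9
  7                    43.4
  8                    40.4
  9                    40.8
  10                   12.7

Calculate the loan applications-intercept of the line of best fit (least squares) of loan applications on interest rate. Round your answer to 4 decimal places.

100.6103

n = 7, Σx = 44, Σy = 354.2, Σxy = 1785.4, Σx² = 332
Sxx = Σx² − (Σx)²/n = 332 − 276.571429 = 55.428571
Sxy = Σxy − (Σx)(Σy)/n = 1785.4 − 2226.4 = -441
b = Sxy/Sxx = -441/55.428571 = -7.956186
a = ȳ − b·x̄ = 50.6 − (-7.956186)·6.285714 = 100.610309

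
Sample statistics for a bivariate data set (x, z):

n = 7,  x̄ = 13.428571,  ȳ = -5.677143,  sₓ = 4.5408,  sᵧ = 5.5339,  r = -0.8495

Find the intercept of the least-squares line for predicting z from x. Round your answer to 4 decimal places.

b = r · sᵧ/sₓ = -0.8495 · 5.5339/4.5408 = -1.035291
a = ȳ − b·x̄ = -5.677143 − (-1.035291)·13.428571 = 8.225332

8.2253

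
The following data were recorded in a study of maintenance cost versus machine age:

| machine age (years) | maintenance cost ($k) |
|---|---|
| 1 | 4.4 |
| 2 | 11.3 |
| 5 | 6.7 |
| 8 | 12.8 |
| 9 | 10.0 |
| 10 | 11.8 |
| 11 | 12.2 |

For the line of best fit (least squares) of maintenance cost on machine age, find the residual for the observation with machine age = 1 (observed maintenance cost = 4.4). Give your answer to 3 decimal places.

n = 7, Σx = 46, Σy = 69.2, Σxy = 505.1, Σx² = 396
Sxx = Σx² − (Σx)²/n = 396 − 302.285714 = 93.714286
Sxy = Σxy − (Σx)(Σy)/n = 505.1 − 454.742857 = 50.357143
b = Sxy/Sxx = 50.357143/93.714286 = 0.537348
a = ȳ − b·x̄ = 9.885714 − 0.537348·6.571429 = 6.354573
ŷ(1) = 6.354573 + 0.537348·1 = 6.891921
residual = y − ŷ = 4.4 − 6.891921 = -2.491921

-2.492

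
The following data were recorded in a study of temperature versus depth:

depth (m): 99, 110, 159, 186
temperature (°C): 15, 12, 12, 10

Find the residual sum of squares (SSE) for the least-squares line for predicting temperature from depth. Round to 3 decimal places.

n = 4, Σx = 554, Σy = 49, Σxy = 6573, Σx² = 81778, Σy² = 613
Sxx = Σx² − (Σx)²/n = 81778 − 76729 = 5049
Sxy = Σxy − (Σx)(Σy)/n = 6573 − 6786.5 = -213.5
Syy = Σy² − (Σy)²/n = 613 − 600.25 = 12.75
b = Sxy/Sxx = -213.5/5049 = -0.042286
SSE = Syy − b·Sxy = 12.75 − (-0.042286)·(-213.5) = 3.722024

3.722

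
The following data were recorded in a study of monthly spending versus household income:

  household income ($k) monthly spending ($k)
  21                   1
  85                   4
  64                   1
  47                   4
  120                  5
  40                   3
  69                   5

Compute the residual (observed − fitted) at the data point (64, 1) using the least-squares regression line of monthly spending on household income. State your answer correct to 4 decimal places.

n = 7, Σx = 446, Σy = 23, Σxy = 1678, Σx² = 34732
Sxx = Σx² − (Σx)²/n = 34732 − 28416.571429 = 6315.428571
Sxy = Σxy − (Σx)(Σy)/n = 1678 − 1465.428571 = 212.571429
b = Sxy/Sxx = 212.571429/6315.428571 = 0.033659
a = ȳ − b·x̄ = 3.285714 − 0.033659·63.714286 = 1.141151
ŷ(64) = 1.141151 + 0.033659·64 = 3.295331
residual = y − ŷ = 1 − 3.295331 = -2.295331

-2.2953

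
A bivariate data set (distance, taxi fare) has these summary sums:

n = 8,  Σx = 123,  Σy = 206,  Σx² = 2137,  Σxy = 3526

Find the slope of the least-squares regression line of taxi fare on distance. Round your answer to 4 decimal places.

1.4591

Sxx = Σx² − (Σx)²/n = 2137 − 1891.125 = 245.875
Sxy = Σxy − (Σx)(Σy)/n = 3526 − 3167.25 = 358.75
b = Sxy/Sxx = 358.75/245.875 = 1.459075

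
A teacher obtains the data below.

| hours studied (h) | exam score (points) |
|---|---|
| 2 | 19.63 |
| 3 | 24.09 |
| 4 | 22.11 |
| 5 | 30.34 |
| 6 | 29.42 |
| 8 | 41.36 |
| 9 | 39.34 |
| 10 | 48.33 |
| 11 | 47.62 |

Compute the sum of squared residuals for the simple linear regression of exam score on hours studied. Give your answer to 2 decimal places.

49.43

n = 9, Σx = 58, Σy = 302.24, Σxy = 2220.25, Σx² = 456, Σy² = 11102.3076
Sxx = Σx² − (Σx)²/n = 456 − 373.777778 = 82.222222
Sxy = Σxy − (Σx)(Σy)/n = 2220.25 − 1947.768889 = 272.481111
Syy = Σy² − (Σy)²/n = 11102.3076 − 10149.890844 = 952.416756
b = Sxy/Sxx = 272.481111/82.222222 = 3.313959
SSE = Syy − b·Sxy = 952.416756 − 3.313959·272.481111 = 49.425400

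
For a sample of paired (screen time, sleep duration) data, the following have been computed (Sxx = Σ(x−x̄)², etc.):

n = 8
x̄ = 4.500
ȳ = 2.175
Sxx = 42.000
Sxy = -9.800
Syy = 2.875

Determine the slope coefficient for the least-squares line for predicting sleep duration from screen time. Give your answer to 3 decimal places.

b = Sxy/Sxx = -9.8/42 = -0.233333

-0.233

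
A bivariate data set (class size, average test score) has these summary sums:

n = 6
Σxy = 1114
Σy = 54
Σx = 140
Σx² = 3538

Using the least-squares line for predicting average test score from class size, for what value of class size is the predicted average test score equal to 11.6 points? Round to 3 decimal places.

18.501

Sxx = Σx² − (Σx)²/n = 3538 − 3266.666667 = 271.333333
Sxy = Σxy − (Σx)(Σy)/n = 1114 − 1260 = -146
b = Sxy/Sxx = -146/271.333333 = -0.538084
a = ȳ − b·x̄ = 9 − (-0.538084)·23.333333 = 21.555283
Set a + b·x = 11.6: x = (11.6 − 21.555283) / (-0.538084) = 18.501370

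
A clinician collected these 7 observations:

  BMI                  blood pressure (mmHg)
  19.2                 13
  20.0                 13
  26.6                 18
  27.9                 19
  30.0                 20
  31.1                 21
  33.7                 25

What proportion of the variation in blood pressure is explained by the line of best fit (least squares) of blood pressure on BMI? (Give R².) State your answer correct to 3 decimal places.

n = 7, Σx = 188.5, Σy = 129, Σxy = 3614.1, Σx² = 5257.51, Σy² = 2489
Sxx = Σx² − (Σx)²/n = 5257.51 − 5076.035714 = 181.474286
Sxy = Σxy − (Σx)(Σy)/n = 3614.1 − 3473.785714 = 140.314286
Syy = Σy² − (Σy)²/n = 2489 − 2377.285714 = 111.714286
R² = Sxy²/(Sxx·Syy) = (140.314286)²/(181.474286·111.714286) = 0.971136

0.971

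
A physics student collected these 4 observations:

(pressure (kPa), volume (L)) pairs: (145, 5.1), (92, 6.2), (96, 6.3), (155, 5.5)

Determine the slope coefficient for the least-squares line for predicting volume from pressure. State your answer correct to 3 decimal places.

n = 4, Σx = 488, Σy = 23.1, Σxy = 2767.2, Σx² = 62730
Sxx = Σx² − (Σx)²/n = 62730 − 59536 = 3194
Sxy = Σxy − (Σx)(Σy)/n = 2767.2 − 2818.2 = -51
b = Sxy/Sxx = -51/3194 = -0.015967

-0.016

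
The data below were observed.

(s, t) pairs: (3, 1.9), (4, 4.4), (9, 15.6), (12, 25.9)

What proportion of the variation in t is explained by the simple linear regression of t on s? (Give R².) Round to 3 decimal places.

n = 4, Σx = 28, Σy = 47.8, Σxy = 474.5, Σx² = 250, Σy² = 937.14
Sxx = Σx² − (Σx)²/n = 250 − 196 = 54
Sxy = Σxy − (Σx)(Σy)/n = 474.5 − 334.6 = 139.9
Syy = Σy² − (Σy)²/n = 937.14 − 571.21 = 365.93
R² = Sxy²/(Sxx·Syy) = (139.9)²/(54·365.93) = 0.990475

0.990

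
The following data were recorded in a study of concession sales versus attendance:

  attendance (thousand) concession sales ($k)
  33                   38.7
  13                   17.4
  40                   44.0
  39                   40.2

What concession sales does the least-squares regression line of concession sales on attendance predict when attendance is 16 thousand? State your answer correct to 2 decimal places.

20.66

n = 4, Σx = 125, Σy = 140.3, Σxy = 4831.1, Σx² = 4379
Sxx = Σx² − (Σx)²/n = 4379 − 3906.25 = 472.75
Sxy = Σxy − (Σx)(Σy)/n = 4831.1 − 4384.375 = 446.725
b = Sxy/Sxx = 446.725/472.75 = 0.944950
a = ȳ − b·x̄ = 35.075 − 0.944950·31.25 = 5.545320
ŷ(16) = a + b·16 = 5.545320 + 0.944950·16 = 20.664516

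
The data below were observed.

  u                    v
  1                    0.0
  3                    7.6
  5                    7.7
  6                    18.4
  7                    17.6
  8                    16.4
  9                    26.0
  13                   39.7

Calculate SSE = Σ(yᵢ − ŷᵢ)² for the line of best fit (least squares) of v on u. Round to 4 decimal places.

n = 8, Σx = 52, Σy = 133.4, Σxy = 1176.2, Σx² = 434, Σy² = 3286.42
Sxx = Σx² − (Σx)²/n = 434 − 338 = 96
Sxy = Σxy − (Σx)(Σy)/n = 1176.2 − 867.1 = 309.1
Syy = Σy² − (Σy)²/n = 3286.42 − 2224.445 = 1061.975
b = Sxy/Sxx = 309.1/96 = 3.219792
SSE = Syy − b·Sxy = 1061.975 − 3.219792·309.1 = 66.737396

66.7374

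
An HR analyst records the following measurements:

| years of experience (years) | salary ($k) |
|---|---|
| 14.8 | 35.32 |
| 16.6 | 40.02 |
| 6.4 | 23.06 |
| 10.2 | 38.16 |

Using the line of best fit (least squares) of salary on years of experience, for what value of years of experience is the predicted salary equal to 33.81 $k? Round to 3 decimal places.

n = 4, Σx = 48, Σy = 136.56, Σxy = 1723.884, Σx² = 639.6
Sxx = Σx² − (Σx)²/n = 639.6 − 576 = 63.6
Sxy = Σxy − (Σx)(Σy)/n = 1723.884 − 1638.72 = 85.164
b = Sxy/Sxx = 85.164/63.6 = 1.339057
a = ȳ − b·x̄ = 34.14 − 1.339057·12 = 18.071321
Set a + b·x = 33.81: x = (33.81 − 18.071321) / 1.339057 = 11.753558

11.754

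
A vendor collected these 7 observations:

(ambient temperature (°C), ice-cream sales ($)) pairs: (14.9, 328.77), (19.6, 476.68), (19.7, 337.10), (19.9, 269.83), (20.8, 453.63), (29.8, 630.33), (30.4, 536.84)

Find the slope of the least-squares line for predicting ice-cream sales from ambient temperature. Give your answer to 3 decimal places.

18.056

n = 7, Σx = 155.1, Σy = 3033.18, Σxy = 70791.362, Σx² = 3635.11
Sxx = Σx² − (Σx)²/n = 3635.11 − 3436.572857 = 198.537143
Sxy = Σxy − (Σx)(Σy)/n = 70791.362 − 67206.602571 = 3584.759429
b = Sxy/Sxx = 3584.759429/198.537143 = 18.055863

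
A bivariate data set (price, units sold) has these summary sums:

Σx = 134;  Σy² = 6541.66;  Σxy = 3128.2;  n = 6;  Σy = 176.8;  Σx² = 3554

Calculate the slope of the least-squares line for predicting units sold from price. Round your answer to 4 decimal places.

Sxx = Σx² − (Σx)²/n = 3554 − 2992.666667 = 561.333333
Sxy = Σxy − (Σx)(Σy)/n = 3128.2 − 3948.533333 = -820.333333
b = Sxy/Sxx = -820.333333/561.333333 = -1.461401

-1.4614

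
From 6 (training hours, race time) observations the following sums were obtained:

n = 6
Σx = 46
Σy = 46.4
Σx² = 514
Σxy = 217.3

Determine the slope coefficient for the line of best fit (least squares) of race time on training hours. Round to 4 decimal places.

-0.8581

Sxx = Σx² − (Σx)²/n = 514 − 352.666667 = 161.333333
Sxy = Σxy − (Σx)(Σy)/n = 217.3 − 355.733333 = -138.433333
b = Sxy/Sxx = -138.433333/161.333333 = -0.858058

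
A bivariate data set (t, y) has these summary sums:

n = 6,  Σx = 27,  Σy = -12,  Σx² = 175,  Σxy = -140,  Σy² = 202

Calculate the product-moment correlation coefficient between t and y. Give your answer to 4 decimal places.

Sxx = Σx² − (Σx)²/n = 175 − 121.5 = 53.5
Sxy = Σxy − (Σx)(Σy)/n = -140 − (-54) = -86
Syy = Σy² − (Σy)²/n = 202 − 24 = 178
r = Sxy/√(Sxx·Syy) = -86/√(9523) = -86/97.585860 = -0.881275

-0.8813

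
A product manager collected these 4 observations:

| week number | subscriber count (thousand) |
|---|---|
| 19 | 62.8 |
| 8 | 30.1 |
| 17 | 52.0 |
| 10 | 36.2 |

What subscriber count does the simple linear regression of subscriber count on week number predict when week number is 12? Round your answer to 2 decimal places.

41.13

n = 4, Σx = 54, Σy = 181.1, Σxy = 2680, Σx² = 814
Sxx = Σx² − (Σx)²/n = 814 − 729 = 85
Sxy = Σxy − (Σx)(Σy)/n = 2680 − 2444.85 = 235.15
b = Sxy/Sxx = 235.15/85 = 2.766471
a = ȳ − b·x̄ = 45.275 − 2.766471·13.5 = 7.927647
ŷ(12) = a + b·12 = 7.927647 + 2.766471·12 = 41.125294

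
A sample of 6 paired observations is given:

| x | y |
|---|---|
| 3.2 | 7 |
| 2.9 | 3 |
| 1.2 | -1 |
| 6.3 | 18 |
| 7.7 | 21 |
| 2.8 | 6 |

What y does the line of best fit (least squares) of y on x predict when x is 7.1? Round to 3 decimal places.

n = 6, Σx = 24.1, Σy = 54, Σxy = 321.8, Σx² = 126.91
Sxx = Σx² − (Σx)²/n = 126.91 − 96.801667 = 30.108333
Sxy = Σxy − (Σx)(Σy)/n = 321.8 − 216.9 = 104.9
b = Sxy/Sxx = 104.9/30.108333 = 3.484085
a = ȳ − b·x̄ = 9 − 3.484085·4.016667 = -4.994409
ŷ(7.1) = a + b·7.1 = -4.994409 + 3.484085·7.1 = 19.742596

19.743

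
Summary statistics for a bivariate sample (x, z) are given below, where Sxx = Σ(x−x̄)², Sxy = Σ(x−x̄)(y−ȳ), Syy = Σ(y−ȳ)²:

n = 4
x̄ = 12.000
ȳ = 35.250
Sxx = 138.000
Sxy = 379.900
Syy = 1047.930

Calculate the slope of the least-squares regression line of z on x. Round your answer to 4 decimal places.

2.7529

b = Sxy/Sxx = 379.9/138 = 2.752899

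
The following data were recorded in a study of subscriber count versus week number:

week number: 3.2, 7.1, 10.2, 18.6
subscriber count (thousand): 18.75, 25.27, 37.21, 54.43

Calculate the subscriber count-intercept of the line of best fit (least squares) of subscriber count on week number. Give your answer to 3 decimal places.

n = 4, Σx = 39.1, Σy = 135.66, Σxy = 1631.357, Σx² = 510.65
Sxx = Σx² − (Σx)²/n = 510.65 − 382.2025 = 128.4475
Sxy = Σxy − (Σx)(Σy)/n = 1631.357 − 1326.0765 = 305.2805
b = Sxy/Sxx = 305.2805/128.4475 = 2.376695
a = ȳ − b·x̄ = 33.915 − 2.376695·9.775 = 10.682809

10.683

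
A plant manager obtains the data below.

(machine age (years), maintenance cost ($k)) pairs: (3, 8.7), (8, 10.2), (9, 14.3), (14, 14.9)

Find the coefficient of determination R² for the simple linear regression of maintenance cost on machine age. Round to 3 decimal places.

n = 4, Σx = 34, Σy = 48.1, Σxy = 445, Σx² = 350, Σy² = 606.23
Sxx = Σx² − (Σx)²/n = 350 − 289 = 61
Sxy = Σxy − (Σx)(Σy)/n = 445 − 408.85 = 36.15
Syy = Σy² − (Σy)²/n = 606.23 − 578.4025 = 27.8275
R² = Sxy²/(Sxx·Syy) = (36.15)²/(61·27.8275) = 0.769861

0.770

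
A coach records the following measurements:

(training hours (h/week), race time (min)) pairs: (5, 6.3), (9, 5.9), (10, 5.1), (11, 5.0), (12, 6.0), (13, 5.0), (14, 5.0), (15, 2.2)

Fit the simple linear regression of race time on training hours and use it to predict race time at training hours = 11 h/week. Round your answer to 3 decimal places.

5.098

n = 8, Σx = 89, Σy = 40.5, Σxy = 430.6, Σx² = 1061
Sxx = Σx² − (Σx)²/n = 1061 − 990.125 = 70.875
Sxy = Σxy − (Σx)(Σy)/n = 430.6 − 450.5625 = -19.9625
b = Sxy/Sxx = -19.9625/70.875 = -0.281658
a = ȳ − b·x̄ = 5.0625 − (-0.281658)·11.125 = 8.195944
ŷ(11) = a + b·11 = 8.195944 + (-0.281658)·11 = 5.097707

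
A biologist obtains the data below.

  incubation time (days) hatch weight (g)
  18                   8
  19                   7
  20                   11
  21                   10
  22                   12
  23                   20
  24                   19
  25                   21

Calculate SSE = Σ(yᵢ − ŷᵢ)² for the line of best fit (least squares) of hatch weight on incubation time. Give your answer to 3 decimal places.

29.143

n = 8, Σx = 172, Σy = 108, Σxy = 2412, Σx² = 3740, Σy² = 1680
Sxx = Σx² − (Σx)²/n = 3740 − 3698 = 42
Sxy = Σxy − (Σx)(Σy)/n = 2412 − 2322 = 90
Syy = Σy² − (Σy)²/n = 1680 − 1458 = 222
b = Sxy/Sxx = 90/42 = 2.142857
SSE = Syy − b·Sxy = 222 − 2.142857·90 = 29.142857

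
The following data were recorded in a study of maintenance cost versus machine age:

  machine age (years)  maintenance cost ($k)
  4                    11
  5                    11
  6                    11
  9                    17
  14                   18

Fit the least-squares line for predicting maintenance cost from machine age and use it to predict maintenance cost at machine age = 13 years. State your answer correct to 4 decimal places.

n = 5, Σx = 38, Σy = 68, Σxy = 570, Σx² = 354
Sxx = Σx² − (Σx)²/n = 354 − 288.8 = 65.2
Sxy = Σxy − (Σx)(Σy)/n = 570 − 516.8 = 53.2
b = Sxy/Sxx = 53.2/65.2 = 0.815951
a = ȳ − b·x̄ = 13.6 − 0.815951·7.6 = 7.398773
ŷ(13) = a + b·13 = 7.398773 + 0.815951·13 = 18.006135

18.0061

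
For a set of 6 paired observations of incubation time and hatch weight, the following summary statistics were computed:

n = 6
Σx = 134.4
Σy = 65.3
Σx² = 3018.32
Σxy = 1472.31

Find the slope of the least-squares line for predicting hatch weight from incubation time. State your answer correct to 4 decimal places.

Sxx = Σx² − (Σx)²/n = 3018.32 − 3010.56 = 7.76
Sxy = Σxy − (Σx)(Σy)/n = 1472.31 − 1462.72 = 9.59
b = Sxy/Sxx = 9.59/7.76 = 1.235825

1.2358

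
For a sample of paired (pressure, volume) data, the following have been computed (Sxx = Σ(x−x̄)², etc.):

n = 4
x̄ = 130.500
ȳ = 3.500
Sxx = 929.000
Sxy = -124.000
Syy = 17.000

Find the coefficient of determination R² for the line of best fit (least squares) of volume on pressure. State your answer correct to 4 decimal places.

0.9736

R² = Sxy²/(Sxx·Syy) = (-124)²/(929·17) = 0.973596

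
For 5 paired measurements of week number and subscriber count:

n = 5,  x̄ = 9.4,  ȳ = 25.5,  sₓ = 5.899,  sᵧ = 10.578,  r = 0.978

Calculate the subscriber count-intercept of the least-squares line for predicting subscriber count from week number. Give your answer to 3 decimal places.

b = r · sᵧ/sₓ = 0.978 · 10.578/5.899 = 1.753735
a = ȳ − b·x̄ = 25.5 − 1.753735·9.4 = 9.014889

9.015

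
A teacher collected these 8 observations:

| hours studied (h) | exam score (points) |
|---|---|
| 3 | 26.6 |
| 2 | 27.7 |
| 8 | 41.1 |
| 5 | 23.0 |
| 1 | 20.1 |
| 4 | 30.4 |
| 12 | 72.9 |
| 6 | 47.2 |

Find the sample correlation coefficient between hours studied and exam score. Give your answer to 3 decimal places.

0.915

n = 8, Σx = 41, Σy = 289, Σxy = 1878.7, Σx² = 299, Σy² = 12563.48
Sxx = Σx² − (Σx)²/n = 299 − 210.125 = 88.875
Sxy = Σxy − (Σx)(Σy)/n = 1878.7 − 1481.125 = 397.575
Syy = Σy² − (Σy)²/n = 12563.48 − 10440.125 = 2123.355
r = Sxy/√(Sxx·Syy) = 397.575/√(188713.175625) = 397.575/434.411298 = 0.915204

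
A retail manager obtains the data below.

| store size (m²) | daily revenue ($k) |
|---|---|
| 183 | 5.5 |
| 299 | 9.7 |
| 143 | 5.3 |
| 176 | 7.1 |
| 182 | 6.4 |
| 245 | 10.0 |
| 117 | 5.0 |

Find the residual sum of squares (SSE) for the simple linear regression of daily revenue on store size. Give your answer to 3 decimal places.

n = 7, Σx = 1345, Σy = 49, Σxy = 10114.1, Σx² = 281153, Σy² = 368.8
Sxx = Σx² − (Σx)²/n = 281153 − 258432.142857 = 22720.857143
Sxy = Σxy − (Σx)(Σy)/n = 10114.1 − 9415 = 699.1
Syy = Σy² − (Σy)²/n = 368.8 − 343 = 25.8
b = Sxy/Sxx = 699.1/22720.857143 = 0.030769
SSE = Syy − b·Sxy = 25.8 − 0.030769·699.1 = 4.289332

4.289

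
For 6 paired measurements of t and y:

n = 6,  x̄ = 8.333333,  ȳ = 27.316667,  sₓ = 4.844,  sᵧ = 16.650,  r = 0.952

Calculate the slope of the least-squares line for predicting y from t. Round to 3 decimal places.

3.272

b = r · sᵧ/sₓ = 0.952 · 16.65/4.844 = 3.272254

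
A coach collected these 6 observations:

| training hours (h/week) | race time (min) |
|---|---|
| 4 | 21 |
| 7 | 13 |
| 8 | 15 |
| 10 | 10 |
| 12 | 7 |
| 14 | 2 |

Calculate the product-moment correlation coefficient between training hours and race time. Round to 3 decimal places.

-0.980

n = 6, Σx = 55, Σy = 68, Σxy = 507, Σx² = 569, Σy² = 988
Sxx = Σx² − (Σx)²/n = 569 − 504.166667 = 64.833333
Sxy = Σxy − (Σx)(Σy)/n = 507 − 623.333333 = -116.333333
Syy = Σy² − (Σy)²/n = 988 − 770.666667 = 217.333333
r = Sxy/√(Sxx·Syy) = -116.333333/√(14090.444444) = -116.333333/118.703178 = -0.980036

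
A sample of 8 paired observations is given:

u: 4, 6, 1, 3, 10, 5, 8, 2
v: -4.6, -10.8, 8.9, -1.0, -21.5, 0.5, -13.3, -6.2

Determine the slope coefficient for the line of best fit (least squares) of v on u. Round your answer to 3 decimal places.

n = 8, Σx = 39, Σy = -48, Σxy = -408.6, Σx² = 255
Sxx = Σx² − (Σx)²/n = 255 − 190.125 = 64.875
Sxy = Σxy − (Σx)(Σy)/n = -408.6 − (-234) = -174.6
b = Sxy/Sxx = -174.6/64.875 = -2.691329

-2.691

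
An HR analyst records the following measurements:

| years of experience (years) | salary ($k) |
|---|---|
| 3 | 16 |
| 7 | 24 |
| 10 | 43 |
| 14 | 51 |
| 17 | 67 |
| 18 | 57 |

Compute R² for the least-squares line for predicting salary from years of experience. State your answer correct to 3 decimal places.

n = 6, Σx = 69, Σy = 258, Σxy = 3525, Σx² = 967, Σy² = 13020
Sxx = Σx² − (Σx)²/n = 967 − 793.5 = 173.5
Sxy = Σxy − (Σx)(Σy)/n = 3525 − 2967 = 558
Syy = Σy² − (Σy)²/n = 13020 − 11094 = 1926
R² = Sxy²/(Sxx·Syy) = (558)²/(173.5·1926) = 0.931778

0.932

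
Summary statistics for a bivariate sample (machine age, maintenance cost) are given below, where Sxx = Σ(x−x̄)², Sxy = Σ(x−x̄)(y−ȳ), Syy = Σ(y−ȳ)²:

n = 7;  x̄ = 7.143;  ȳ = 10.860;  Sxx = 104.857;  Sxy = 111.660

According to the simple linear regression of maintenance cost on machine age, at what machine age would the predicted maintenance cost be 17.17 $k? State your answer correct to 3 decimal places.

13.069

b = Sxy/Sxx = 111.66/104.857 = 1.064879
a = ȳ − b·x̄ = 10.86 − 1.064879·7.143 = 3.253570
Set a + b·x = 17.17: x = (17.17 − 3.253570) / 1.064879 = 13.068557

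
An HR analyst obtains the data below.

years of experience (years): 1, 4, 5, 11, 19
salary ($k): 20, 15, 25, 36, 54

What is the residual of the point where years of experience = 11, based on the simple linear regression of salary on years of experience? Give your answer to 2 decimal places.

n = 5, Σx = 40, Σy = 150, Σxy = 1627, Σx² = 524
Sxx = Σx² − (Σx)²/n = 524 − 320 = 204
Sxy = Σxy − (Σx)(Σy)/n = 1627 − 1200 = 427
b = Sxy/Sxx = 427/204 = 2.093137
a = ȳ − b·x̄ = 30 − 2.093137·8 = 13.254902
ŷ(11) = 13.254902 + 2.093137·11 = 36.279412
residual = y − ŷ = 36 − 36.279412 = -0.279412

-0.28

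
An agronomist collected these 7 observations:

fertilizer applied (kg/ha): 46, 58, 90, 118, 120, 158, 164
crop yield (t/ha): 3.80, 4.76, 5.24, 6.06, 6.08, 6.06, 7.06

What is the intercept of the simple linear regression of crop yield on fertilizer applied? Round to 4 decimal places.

3.2179

n = 7, Σx = 754, Σy = 39.06, Σxy = 4482.48, Σx² = 93764
Sxx = Σx² − (Σx)²/n = 93764 − 81216.571429 = 12547.428571
Sxy = Σxy − (Σx)(Σy)/n = 4482.48 − 4207.32 = 275.16
b = Sxy/Sxx = 275.16/12547.428571 = 0.021930
a = ȳ − b·x̄ = 5.58 − 0.021930·107.714286 = 3.217870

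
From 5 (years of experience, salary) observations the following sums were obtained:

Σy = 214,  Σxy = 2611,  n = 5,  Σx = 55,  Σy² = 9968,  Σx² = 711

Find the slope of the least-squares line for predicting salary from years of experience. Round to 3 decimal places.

Sxx = Σx² − (Σx)²/n = 711 − 605 = 106
Sxy = Σxy − (Σx)(Σy)/n = 2611 − 2354 = 257
b = Sxy/Sxx = 257/106 = 2.424528

2.425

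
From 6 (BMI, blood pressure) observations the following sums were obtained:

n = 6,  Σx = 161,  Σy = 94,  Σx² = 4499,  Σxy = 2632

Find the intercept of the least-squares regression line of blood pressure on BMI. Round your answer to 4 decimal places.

Sxx = Σx² − (Σx)²/n = 4499 − 4320.166667 = 178.833333
Sxy = Σxy − (Σx)(Σy)/n = 2632 − 2522.333333 = 109.666667
b = Sxy/Sxx = 109.666667/178.833333 = 0.613234
a = ȳ − b·x̄ = 15.666667 − 0.613234·26.833333 = -0.788444

-0.7884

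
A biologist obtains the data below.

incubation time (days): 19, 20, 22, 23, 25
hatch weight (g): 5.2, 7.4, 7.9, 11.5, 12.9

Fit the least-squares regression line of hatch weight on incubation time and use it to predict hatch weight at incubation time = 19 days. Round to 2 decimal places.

n = 5, Σx = 109, Σy = 44.9, Σxy = 1007.6, Σx² = 2399
Sxx = Σx² − (Σx)²/n = 2399 − 2376.2 = 22.8
Sxy = Σxy − (Σx)(Σy)/n = 1007.6 − 978.82 = 28.78
b = Sxy/Sxx = 28.78/22.8 = 1.262281
a = ȳ − b·x̄ = 8.98 − 1.262281·21.8 = -18.537719
ŷ(19) = a + b·19 = -18.537719 + 1.262281·19 = 5.445614

5.45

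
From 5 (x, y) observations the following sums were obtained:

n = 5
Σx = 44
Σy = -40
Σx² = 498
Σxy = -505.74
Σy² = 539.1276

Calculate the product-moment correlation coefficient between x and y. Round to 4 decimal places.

-0.9867

Sxx = Σx² − (Σx)²/n = 498 − 387.2 = 110.8
Sxy = Σxy − (Σx)(Σy)/n = -505.74 − (-352) = -153.74
Syy = Σy² − (Σy)²/n = 539.1276 − 320 = 219.1276
r = Sxy/√(Sxx·Syy) = -153.74/√(24279.33808) = -153.74/155.818285 = -0.986662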